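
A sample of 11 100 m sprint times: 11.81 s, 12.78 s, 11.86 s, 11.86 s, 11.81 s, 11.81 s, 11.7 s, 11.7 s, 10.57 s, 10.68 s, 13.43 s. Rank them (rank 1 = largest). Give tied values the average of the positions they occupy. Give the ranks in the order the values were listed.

Sorted (descending): 13.43, 12.78, 11.86, 11.86, 11.81, 11.81, 11.81, 11.7, 11.7, 10.68, 10.57
The 2 values of 11.86 occupy positions 3–4 → average rank (3+4)/2 = 3.5.
The 3 values of 11.81 occupy positions 5–7 → average rank 6.
The 2 values of 11.7 occupy positions 8–9 → average rank (8+9)/2 = 8.5.

6, 2, 3.5, 3.5, 6, 6, 8.5, 8.5, 11, 10, 1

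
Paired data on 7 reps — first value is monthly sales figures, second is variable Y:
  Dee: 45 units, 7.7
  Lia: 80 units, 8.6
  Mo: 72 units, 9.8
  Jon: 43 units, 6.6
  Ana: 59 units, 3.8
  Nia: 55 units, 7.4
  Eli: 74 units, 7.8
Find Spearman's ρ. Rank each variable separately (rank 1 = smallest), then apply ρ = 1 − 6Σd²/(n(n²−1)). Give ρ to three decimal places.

Ranks of variable 1: 2, 7, 5, 1, 4, 3, 6
Ranks of variable 2: 4, 6, 7, 2, 1, 3, 5
d = r₁ − r₂: -2, 1, -2, -1, 3, 0, 1
d²: 4, 1, 4, 1, 9, 0, 1; Σd² = 20
ρ = 1 − 6·20/(7·48) = 1 − 120/336 = 0.643

0.643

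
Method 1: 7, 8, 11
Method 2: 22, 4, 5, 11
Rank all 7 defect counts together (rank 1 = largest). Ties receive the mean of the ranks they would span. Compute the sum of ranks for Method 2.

Sorted (descending): 22, 11, 11, 8, 7, 5, 4
The 2 values of 11 occupy positions 2–3 → average rank (2+3)/2 = 2.5.
Method 2 values → pooled ranks: 22→1, 4→7, 5→6, 11→2.5
Rank sum = 1 + 7 + 6 + 2.5 = 16.5

16.5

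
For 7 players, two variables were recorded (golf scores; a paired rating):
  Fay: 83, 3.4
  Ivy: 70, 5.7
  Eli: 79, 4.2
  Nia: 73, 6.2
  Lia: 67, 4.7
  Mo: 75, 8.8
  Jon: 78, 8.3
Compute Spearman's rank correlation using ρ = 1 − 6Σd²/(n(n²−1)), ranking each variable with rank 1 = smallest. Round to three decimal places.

Ranks of variable 1: 7, 2, 6, 3, 1, 4, 5
Ranks of variable 2: 1, 4, 2, 5, 3, 7, 6
d = r₁ − r₂: 6, -2, 4, -2, -2, -3, -1
d²: 36, 4, 16, 4, 4, 9, 1; Σd² = 74
ρ = 1 − 6·74/(7·48) = 1 − 444/336 = -0.321

-0.321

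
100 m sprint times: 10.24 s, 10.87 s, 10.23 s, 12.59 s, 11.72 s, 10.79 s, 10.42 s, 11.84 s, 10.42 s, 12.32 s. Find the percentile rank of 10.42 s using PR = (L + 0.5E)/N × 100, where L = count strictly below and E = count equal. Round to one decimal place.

N = 10.
Strictly below 10.42: 2. Equal to 10.42: 2.
PR = (2 + 0.5·2)/10 × 100 = 30.0

30.0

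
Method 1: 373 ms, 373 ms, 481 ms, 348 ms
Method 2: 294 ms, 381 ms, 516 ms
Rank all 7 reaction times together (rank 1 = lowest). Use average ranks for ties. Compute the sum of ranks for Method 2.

Sorted (ascending): 294, 348, 373, 373, 381, 481, 516
The 2 values of 373 occupy positions 3–4 → average rank (3+4)/2 = 3.5.
Method 2 values → pooled ranks: 294→1, 381→5, 516→7
Rank sum = 1 + 5 + 7 = 13

13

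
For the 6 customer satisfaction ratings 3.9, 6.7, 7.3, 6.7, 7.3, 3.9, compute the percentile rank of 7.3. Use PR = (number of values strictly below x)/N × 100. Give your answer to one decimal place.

66.7

N = 6.
Strictly below 7.3: 4. Equal to 7.3: 2.
PR = 4/6 × 100 = 66.7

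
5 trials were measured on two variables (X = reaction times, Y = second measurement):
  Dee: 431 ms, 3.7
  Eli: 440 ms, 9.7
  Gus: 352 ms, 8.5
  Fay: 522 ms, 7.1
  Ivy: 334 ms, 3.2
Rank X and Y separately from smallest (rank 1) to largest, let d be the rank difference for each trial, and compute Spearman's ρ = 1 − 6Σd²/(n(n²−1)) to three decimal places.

0.500

Ranks of variable 1: 3, 4, 2, 5, 1
Ranks of variable 2: 2, 5, 4, 3, 1
d = r₁ − r₂: 1, -1, -2, 2, 0
d²: 1, 1, 4, 4, 0; Σd² = 10
ρ = 1 − 6·10/(5·24) = 1 − 60/120 = 0.500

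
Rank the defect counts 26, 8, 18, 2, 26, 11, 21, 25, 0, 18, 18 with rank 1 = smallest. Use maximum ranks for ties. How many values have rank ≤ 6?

4

Sorted (ascending): 0, 2, 8, 11, 18, 18, 18, 21, 25, 26, 26
The 3 values of 18 occupy positions 5–7 → each gets rank 7.
The 2 values of 26 occupy positions 10–11 → each gets rank 11.
Ranks ≤ 6: {1, 2, 3, 4} → 4 values.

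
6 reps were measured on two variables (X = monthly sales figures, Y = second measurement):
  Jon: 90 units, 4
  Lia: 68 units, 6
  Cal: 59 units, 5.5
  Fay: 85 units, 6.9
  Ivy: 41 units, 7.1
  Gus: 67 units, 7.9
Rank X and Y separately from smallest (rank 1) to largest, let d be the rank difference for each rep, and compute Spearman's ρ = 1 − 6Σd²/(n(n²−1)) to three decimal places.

Ranks of variable 1: 6, 4, 2, 5, 1, 3
Ranks of variable 2: 1, 3, 2, 4, 5, 6
d = r₁ − r₂: 5, 1, 0, 1, -4, -3
d²: 25, 1, 0, 1, 16, 9; Σd² = 52
ρ = 1 − 6·52/(6·35) = 1 − 312/210 = -0.486

-0.486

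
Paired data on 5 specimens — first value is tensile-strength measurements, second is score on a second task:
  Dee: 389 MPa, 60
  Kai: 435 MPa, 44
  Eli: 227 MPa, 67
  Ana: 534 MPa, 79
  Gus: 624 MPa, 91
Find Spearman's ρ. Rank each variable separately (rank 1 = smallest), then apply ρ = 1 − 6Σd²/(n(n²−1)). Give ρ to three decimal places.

0.600

Ranks of variable 1: 2, 3, 1, 4, 5
Ranks of variable 2: 2, 1, 3, 4, 5
d = r₁ − r₂: 0, 2, -2, 0, 0
d²: 0, 4, 4, 0, 0; Σd² = 8
ρ = 1 − 6·8/(5·24) = 1 − 48/120 = 0.600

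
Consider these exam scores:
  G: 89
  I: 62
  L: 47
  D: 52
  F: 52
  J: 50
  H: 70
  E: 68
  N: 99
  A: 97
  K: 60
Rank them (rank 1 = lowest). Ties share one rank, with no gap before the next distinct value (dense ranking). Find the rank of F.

3

Sorted (ascending): 47, 50, 52, 52, 60, 62, 68, 70, 89, 97, 99
The 2 values of 52 share dense rank 3.
Remaining distinct values take the next consecutive integers.
F has value 52 → rank 3.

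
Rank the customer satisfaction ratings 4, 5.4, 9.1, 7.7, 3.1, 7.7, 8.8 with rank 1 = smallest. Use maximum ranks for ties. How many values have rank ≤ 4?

3

Sorted (ascending): 3.1, 4, 5.4, 7.7, 7.7, 8.8, 9.1
The 2 values of 7.7 occupy positions 4–5 → each gets rank 5.
Ranks ≤ 4: {1, 2, 3} → 3 values.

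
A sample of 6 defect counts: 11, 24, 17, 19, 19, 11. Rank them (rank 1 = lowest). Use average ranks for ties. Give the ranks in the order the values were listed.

1.5, 6, 3, 4.5, 4.5, 1.5

Sorted (ascending): 11, 11, 17, 19, 19, 24
The 2 values of 11 occupy positions 1–2 → average rank (1+2)/2 = 1.5.
The 2 values of 19 occupy positions 4–5 → average rank (4+5)/2 = 4.5.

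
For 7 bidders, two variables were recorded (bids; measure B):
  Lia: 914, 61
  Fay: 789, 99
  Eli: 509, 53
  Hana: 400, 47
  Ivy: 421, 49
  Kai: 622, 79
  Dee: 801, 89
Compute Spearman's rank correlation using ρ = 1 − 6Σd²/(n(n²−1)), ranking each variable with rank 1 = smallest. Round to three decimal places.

Ranks of variable 1: 7, 5, 3, 1, 2, 4, 6
Ranks of variable 2: 4, 7, 3, 1, 2, 5, 6
d = r₁ − r₂: 3, -2, 0, 0, 0, -1, 0
d²: 9, 4, 0, 0, 0, 1, 0; Σd² = 14
ρ = 1 − 6·14/(7·48) = 1 − 84/336 = 0.750

0.750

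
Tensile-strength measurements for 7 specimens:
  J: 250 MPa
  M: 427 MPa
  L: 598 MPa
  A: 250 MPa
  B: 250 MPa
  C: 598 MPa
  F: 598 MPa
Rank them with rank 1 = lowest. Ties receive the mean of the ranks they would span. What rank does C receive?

Sorted (ascending): 250, 250, 250, 427, 598, 598, 598
The 3 values of 250 occupy positions 1–3 → average rank 2.
The 3 values of 598 occupy positions 5–7 → average rank 6.
C has value 598 MPa → rank 6.

6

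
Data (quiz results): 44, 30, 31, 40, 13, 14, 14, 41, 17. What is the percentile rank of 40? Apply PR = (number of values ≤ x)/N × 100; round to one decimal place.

77.8

N = 9.
Strictly below 40: 6. Equal to 40: 1.
PR = 7/9 × 100 = 77.8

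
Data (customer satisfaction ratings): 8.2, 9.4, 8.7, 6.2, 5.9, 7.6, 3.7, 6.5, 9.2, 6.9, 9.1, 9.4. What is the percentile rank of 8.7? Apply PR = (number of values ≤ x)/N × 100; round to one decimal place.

N = 12.
Strictly below 8.7: 7. Equal to 8.7: 1.
PR = 8/12 × 100 = 66.7

66.7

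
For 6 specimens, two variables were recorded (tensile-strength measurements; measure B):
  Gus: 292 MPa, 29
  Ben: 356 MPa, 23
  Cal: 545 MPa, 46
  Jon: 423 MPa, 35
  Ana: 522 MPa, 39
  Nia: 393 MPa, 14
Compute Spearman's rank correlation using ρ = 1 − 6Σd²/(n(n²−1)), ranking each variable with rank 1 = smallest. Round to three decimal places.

Ranks of variable 1: 1, 2, 6, 4, 5, 3
Ranks of variable 2: 3, 2, 6, 4, 5, 1
d = r₁ − r₂: -2, 0, 0, 0, 0, 2
d²: 4, 0, 0, 0, 0, 4; Σd² = 8
ρ = 1 − 6·8/(6·35) = 1 − 48/210 = 0.771

0.771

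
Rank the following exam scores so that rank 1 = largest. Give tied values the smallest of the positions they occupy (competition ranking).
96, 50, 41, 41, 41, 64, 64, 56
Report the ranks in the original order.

1, 5, 6, 6, 6, 2, 2, 4

Sorted (descending): 96, 64, 64, 56, 50, 41, 41, 41
The 2 values of 64 occupy positions 2–3 → each gets rank 2.
The 3 values of 41 occupy positions 6–8 → each gets rank 6.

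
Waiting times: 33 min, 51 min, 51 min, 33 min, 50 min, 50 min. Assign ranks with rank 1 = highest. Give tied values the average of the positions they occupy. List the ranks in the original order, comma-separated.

Sorted (descending): 51, 51, 50, 50, 33, 33
The 2 values of 51 occupy positions 1–2 → average rank (1+2)/2 = 1.5.
The 2 values of 50 occupy positions 3–4 → average rank (3+4)/2 = 3.5.
The 2 values of 33 occupy positions 5–6 → average rank (5+6)/2 = 5.5.

5.5, 1.5, 1.5, 5.5, 3.5, 3.5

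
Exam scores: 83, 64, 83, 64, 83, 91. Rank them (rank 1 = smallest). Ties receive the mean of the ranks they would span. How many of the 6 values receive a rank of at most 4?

Sorted (ascending): 64, 64, 83, 83, 83, 91
The 2 values of 64 occupy positions 1–2 → average rank (1+2)/2 = 1.5.
The 3 values of 83 occupy positions 3–5 → average rank 4.
Ranks ≤ 4: {1.5, 1.5, 4, 4, 4} → 5 values.

5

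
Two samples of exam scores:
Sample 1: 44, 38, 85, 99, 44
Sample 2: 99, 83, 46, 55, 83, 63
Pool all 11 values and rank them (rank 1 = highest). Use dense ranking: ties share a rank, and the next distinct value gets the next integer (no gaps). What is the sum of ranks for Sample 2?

22

Sorted (descending): 99, 99, 85, 83, 83, 63, 55, 46, 44, 44, 38
The 2 values of 99 share dense rank 1.
The 2 values of 83 share dense rank 3.
The 2 values of 44 share dense rank 7.
Remaining distinct values take the next consecutive integers.
Sample 2 values → pooled ranks: 99→1, 83→3, 46→6, 55→5, 83→3, 63→4
Rank sum = 1 + 3 + 6 + 5 + 3 + 4 = 22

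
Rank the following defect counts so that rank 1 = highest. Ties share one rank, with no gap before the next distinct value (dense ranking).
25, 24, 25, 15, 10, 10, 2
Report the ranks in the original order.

1, 2, 1, 3, 4, 4, 5

Sorted (descending): 25, 25, 24, 15, 10, 10, 2
The 2 values of 25 share dense rank 1.
The 2 values of 10 share dense rank 4.
Remaining distinct values take the next consecutive integers.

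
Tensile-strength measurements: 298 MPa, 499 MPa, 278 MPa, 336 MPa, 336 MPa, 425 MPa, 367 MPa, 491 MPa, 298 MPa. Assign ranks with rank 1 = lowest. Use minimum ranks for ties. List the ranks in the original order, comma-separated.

Sorted (ascending): 278, 298, 298, 336, 336, 367, 425, 491, 499
The 2 values of 298 occupy positions 2–3 → each gets rank 2.
The 2 values of 336 occupy positions 4–5 → each gets rank 4.

2, 9, 1, 4, 4, 7, 6, 8, 2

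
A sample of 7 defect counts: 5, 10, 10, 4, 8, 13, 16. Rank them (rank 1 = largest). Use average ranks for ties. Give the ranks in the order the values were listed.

6, 3.5, 3.5, 7, 5, 2, 1

Sorted (descending): 16, 13, 10, 10, 8, 5, 4
The 2 values of 10 occupy positions 3–4 → average rank (3+4)/2 = 3.5.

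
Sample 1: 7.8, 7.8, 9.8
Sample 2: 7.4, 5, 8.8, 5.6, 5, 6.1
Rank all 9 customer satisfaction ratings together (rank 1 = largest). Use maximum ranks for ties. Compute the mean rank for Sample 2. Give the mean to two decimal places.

6.33

Sorted (descending): 9.8, 8.8, 7.8, 7.8, 7.4, 6.1, 5.6, 5, 5
The 2 values of 7.8 occupy positions 3–4 → each gets rank 4.
The 2 values of 5 occupy positions 8–9 → each gets rank 9.
Sample 2 values → pooled ranks: 7.4→5, 5→9, 8.8→2, 5.6→7, 5→9, 6.1→6
Mean rank = (5 + 9 + 2 + 7 + 9 + 6) / 6 = 6.33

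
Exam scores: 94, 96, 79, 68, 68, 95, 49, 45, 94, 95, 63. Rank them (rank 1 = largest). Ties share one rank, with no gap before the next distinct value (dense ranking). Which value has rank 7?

Sorted (descending): 96, 95, 95, 94, 94, 79, 68, 68, 63, 49, 45
The 2 values of 95 share dense rank 2.
The 2 values of 94 share dense rank 3.
The 2 values of 68 share dense rank 5.
Remaining distinct values take the next consecutive integers.
Rank 7 → value 49.

49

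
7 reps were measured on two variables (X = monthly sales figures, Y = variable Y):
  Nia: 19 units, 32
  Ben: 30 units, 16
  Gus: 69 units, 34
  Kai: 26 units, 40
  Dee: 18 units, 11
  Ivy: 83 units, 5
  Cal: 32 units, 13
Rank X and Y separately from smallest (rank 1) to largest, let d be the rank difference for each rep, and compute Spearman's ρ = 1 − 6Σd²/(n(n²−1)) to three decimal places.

Ranks of variable 1: 2, 4, 6, 3, 1, 7, 5
Ranks of variable 2: 5, 4, 6, 7, 2, 1, 3
d = r₁ − r₂: -3, 0, 0, -4, -1, 6, 2
d²: 9, 0, 0, 16, 1, 36, 4; Σd² = 66
ρ = 1 − 6·66/(7·48) = 1 − 396/336 = -0.179

-0.179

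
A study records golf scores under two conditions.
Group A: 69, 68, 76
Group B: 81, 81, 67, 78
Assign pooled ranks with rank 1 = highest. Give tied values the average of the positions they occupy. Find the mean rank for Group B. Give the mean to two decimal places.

Sorted (descending): 81, 81, 78, 76, 69, 68, 67
The 2 values of 81 occupy positions 1–2 → average rank (1+2)/2 = 1.5.
Group B values → pooled ranks: 81→1.5, 81→1.5, 67→7, 78→3
Mean rank = (1.5 + 1.5 + 7 + 3) / 4 = 3.25

3.25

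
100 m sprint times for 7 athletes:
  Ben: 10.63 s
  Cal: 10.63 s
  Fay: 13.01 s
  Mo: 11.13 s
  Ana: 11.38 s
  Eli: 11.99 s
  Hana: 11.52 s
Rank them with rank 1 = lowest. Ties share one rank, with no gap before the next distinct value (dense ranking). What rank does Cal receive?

1

Sorted (ascending): 10.63, 10.63, 11.13, 11.38, 11.52, 11.99, 13.01
The 2 values of 10.63 share dense rank 1.
Remaining distinct values take the next consecutive integers.
Cal has value 10.63 s → rank 1.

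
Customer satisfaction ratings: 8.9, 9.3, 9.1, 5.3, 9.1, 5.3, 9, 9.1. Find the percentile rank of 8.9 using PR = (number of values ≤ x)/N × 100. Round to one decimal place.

37.5

N = 8.
Strictly below 8.9: 2. Equal to 8.9: 1.
PR = 3/8 × 100 = 37.5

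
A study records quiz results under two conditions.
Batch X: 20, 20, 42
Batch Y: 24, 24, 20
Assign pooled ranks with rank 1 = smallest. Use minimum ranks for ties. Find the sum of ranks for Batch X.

Sorted (ascending): 20, 20, 20, 24, 24, 42
The 3 values of 20 occupy positions 1–3 → each gets rank 1.
The 2 values of 24 occupy positions 4–5 → each gets rank 4.
Batch X values → pooled ranks: 20→1, 20→1, 42→6
Rank sum = 1 + 1 + 6 = 8

8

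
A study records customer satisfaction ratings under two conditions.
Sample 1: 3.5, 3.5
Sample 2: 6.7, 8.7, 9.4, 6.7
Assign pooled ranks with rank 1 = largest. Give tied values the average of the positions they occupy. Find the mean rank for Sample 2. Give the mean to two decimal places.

Sorted (descending): 9.4, 8.7, 6.7, 6.7, 3.5, 3.5
The 2 values of 6.7 occupy positions 3–4 → average rank (3+4)/2 = 3.5.
The 2 values of 3.5 occupy positions 5–6 → average rank (5+6)/2 = 5.5.
Sample 2 values → pooled ranks: 6.7→3.5, 8.7→2, 9.4→1, 6.7→3.5
Mean rank = (3.5 + 2 + 1 + 3.5) / 4 = 2.50

2.50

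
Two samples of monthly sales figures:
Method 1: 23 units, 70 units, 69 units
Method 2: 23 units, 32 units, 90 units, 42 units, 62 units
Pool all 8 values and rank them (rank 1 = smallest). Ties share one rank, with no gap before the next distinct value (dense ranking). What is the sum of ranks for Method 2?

17

Sorted (ascending): 23, 23, 32, 42, 62, 69, 70, 90
The 2 values of 23 share dense rank 1.
Remaining distinct values take the next consecutive integers.
Method 2 values → pooled ranks: 23→1, 32→2, 90→7, 42→3, 62→4
Rank sum = 1 + 2 + 7 + 3 + 4 = 17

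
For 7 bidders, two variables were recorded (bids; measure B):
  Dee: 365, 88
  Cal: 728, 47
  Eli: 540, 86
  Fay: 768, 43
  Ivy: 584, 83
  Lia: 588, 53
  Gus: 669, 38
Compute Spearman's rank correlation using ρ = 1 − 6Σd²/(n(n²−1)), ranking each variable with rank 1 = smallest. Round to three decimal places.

-0.893

Ranks of variable 1: 1, 6, 2, 7, 3, 4, 5
Ranks of variable 2: 7, 3, 6, 2, 5, 4, 1
d = r₁ − r₂: -6, 3, -4, 5, -2, 0, 4
d²: 36, 9, 16, 25, 4, 0, 16; Σd² = 106
ρ = 1 − 6·106/(7·48) = 1 − 636/336 = -0.893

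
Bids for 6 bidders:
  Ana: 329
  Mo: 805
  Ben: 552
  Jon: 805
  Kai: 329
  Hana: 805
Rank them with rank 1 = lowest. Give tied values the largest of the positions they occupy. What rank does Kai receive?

2

Sorted (ascending): 329, 329, 552, 805, 805, 805
The 2 values of 329 occupy positions 1–2 → each gets rank 2.
The 3 values of 805 occupy positions 4–6 → each gets rank 6.
Kai has value 329 → rank 2.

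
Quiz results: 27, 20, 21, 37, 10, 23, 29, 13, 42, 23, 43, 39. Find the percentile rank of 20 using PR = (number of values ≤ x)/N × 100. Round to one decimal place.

25.0

N = 12.
Strictly below 20: 2. Equal to 20: 1.
PR = 3/12 × 100 = 25.0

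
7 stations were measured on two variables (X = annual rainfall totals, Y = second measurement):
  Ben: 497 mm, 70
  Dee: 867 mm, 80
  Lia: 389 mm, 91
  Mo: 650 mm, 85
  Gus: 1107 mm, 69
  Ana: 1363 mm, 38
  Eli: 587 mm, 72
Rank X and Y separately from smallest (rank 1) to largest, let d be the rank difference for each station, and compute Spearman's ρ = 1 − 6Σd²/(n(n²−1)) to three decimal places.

Ranks of variable 1: 2, 5, 1, 4, 6, 7, 3
Ranks of variable 2: 3, 5, 7, 6, 2, 1, 4
d = r₁ − r₂: -1, 0, -6, -2, 4, 6, -1
d²: 1, 0, 36, 4, 16, 36, 1; Σd² = 94
ρ = 1 − 6·94/(7·48) = 1 − 564/336 = -0.679

-0.679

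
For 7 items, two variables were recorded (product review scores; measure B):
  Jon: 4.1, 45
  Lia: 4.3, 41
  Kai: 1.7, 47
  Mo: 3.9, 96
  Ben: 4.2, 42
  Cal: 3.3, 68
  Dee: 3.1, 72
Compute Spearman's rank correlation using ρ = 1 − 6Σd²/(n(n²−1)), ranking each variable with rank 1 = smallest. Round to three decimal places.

-0.679

Ranks of variable 1: 5, 7, 1, 4, 6, 3, 2
Ranks of variable 2: 3, 1, 4, 7, 2, 5, 6
d = r₁ − r₂: 2, 6, -3, -3, 4, -2, -4
d²: 4, 36, 9, 9, 16, 4, 16; Σd² = 94
ρ = 1 − 6·94/(7·48) = 1 − 564/336 = -0.679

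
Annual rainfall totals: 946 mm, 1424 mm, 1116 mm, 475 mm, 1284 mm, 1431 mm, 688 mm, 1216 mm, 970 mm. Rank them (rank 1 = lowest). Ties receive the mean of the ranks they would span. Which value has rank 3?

Sorted (ascending): 475, 688, 946, 970, 1116, 1216, 1284, 1424, 1431
No ties — each value takes its position as its rank.
Rank 3 → value 946.

946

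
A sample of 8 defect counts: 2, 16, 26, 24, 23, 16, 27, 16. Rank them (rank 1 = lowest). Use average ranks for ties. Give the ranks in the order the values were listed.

Sorted (ascending): 2, 16, 16, 16, 23, 24, 26, 27
The 3 values of 16 occupy positions 2–4 → average rank 3.

1, 3, 7, 6, 5, 3, 8, 3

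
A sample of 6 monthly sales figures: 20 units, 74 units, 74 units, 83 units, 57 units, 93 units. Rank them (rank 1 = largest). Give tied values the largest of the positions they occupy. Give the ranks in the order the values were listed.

Sorted (descending): 93, 83, 74, 74, 57, 20
The 2 values of 74 occupy positions 3–4 → each gets rank 4.

6, 4, 4, 2, 5, 1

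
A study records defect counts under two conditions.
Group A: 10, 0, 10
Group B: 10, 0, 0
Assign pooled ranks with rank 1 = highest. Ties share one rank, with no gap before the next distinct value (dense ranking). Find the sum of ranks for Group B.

Sorted (descending): 10, 10, 10, 0, 0, 0
The 3 values of 10 share dense rank 1.
The 3 values of 0 share dense rank 2.
Group B values → pooled ranks: 10→1, 0→2, 0→2
Rank sum = 1 + 2 + 2 = 5

5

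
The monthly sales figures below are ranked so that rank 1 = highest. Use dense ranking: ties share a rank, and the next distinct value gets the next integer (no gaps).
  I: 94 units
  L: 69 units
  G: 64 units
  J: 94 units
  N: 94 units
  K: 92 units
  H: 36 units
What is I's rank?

1

Sorted (descending): 94, 94, 94, 92, 69, 64, 36
The 3 values of 94 share dense rank 1.
Remaining distinct values take the next consecutive integers.
I has value 94 units → rank 1.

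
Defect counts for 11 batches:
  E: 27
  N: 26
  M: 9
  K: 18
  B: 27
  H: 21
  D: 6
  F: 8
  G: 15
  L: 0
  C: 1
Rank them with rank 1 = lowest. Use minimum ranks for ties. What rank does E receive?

Sorted (ascending): 0, 1, 6, 8, 9, 15, 18, 21, 26, 27, 27
The 2 values of 27 occupy positions 10–11 → each gets rank 10.
E has value 27 → rank 10.

10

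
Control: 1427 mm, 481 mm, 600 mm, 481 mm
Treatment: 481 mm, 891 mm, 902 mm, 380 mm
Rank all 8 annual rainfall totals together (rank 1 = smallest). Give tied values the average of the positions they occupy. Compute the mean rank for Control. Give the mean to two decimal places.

4.75

Sorted (ascending): 380, 481, 481, 481, 600, 891, 902, 1427
The 3 values of 481 occupy positions 2–4 → average rank 3.
Control values → pooled ranks: 1427→8, 481→3, 600→5, 481→3
Mean rank = (8 + 3 + 5 + 3) / 4 = 4.75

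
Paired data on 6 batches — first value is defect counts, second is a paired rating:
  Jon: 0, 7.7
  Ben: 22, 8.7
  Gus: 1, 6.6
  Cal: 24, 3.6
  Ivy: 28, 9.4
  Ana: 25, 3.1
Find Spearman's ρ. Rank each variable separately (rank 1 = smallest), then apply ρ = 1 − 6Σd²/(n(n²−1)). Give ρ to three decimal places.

Ranks of variable 1: 1, 3, 2, 4, 6, 5
Ranks of variable 2: 4, 5, 3, 2, 6, 1
d = r₁ − r₂: -3, -2, -1, 2, 0, 4
d²: 9, 4, 1, 4, 0, 16; Σd² = 34
ρ = 1 − 6·34/(6·35) = 1 − 204/210 = 0.029

0.029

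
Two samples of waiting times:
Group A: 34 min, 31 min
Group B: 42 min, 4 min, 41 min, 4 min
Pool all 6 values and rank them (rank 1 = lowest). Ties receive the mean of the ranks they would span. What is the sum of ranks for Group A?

7

Sorted (ascending): 4, 4, 31, 34, 41, 42
The 2 values of 4 occupy positions 1–2 → average rank (1+2)/2 = 1.5.
Group A values → pooled ranks: 34→4, 31→3
Rank sum = 4 + 3 = 7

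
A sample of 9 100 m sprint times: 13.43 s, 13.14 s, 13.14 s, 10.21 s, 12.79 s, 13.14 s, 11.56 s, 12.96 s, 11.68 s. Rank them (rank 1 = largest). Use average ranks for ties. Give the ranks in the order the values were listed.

1, 3, 3, 9, 6, 3, 8, 5, 7

Sorted (descending): 13.43, 13.14, 13.14, 13.14, 12.96, 12.79, 11.68, 11.56, 10.21
The 3 values of 13.14 occupy positions 2–4 → average rank 3.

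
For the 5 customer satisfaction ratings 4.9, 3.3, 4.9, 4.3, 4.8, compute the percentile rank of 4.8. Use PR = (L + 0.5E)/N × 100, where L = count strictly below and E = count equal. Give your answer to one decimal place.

N = 5.
Strictly below 4.8: 2. Equal to 4.8: 1.
PR = (2 + 0.5·1)/5 × 100 = 50.0

50.0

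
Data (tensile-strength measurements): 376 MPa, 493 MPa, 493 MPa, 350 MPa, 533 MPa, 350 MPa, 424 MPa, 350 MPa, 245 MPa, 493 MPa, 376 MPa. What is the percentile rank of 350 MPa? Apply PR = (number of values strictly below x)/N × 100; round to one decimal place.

9.1

N = 11.
Strictly below 350: 1. Equal to 350: 3.
PR = 1/11 × 100 = 9.1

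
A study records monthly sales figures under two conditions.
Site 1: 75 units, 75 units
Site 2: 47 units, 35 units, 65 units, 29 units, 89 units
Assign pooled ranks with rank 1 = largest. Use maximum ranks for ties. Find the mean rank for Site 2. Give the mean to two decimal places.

Sorted (descending): 89, 75, 75, 65, 47, 35, 29
The 2 values of 75 occupy positions 2–3 → each gets rank 3.
Site 2 values → pooled ranks: 47→5, 35→6, 65→4, 29→7, 89→1
Mean rank = (5 + 6 + 4 + 7 + 1) / 5 = 4.60

4.60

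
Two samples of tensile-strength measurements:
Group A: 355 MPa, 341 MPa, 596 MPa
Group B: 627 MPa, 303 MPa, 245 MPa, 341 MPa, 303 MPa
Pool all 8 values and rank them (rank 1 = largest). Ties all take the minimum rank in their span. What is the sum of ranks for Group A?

9

Sorted (descending): 627, 596, 355, 341, 341, 303, 303, 245
The 2 values of 341 occupy positions 4–5 → each gets rank 4.
The 2 values of 303 occupy positions 6–7 → each gets rank 6.
Group A values → pooled ranks: 355→3, 341→4, 596→2
Rank sum = 3 + 4 + 2 = 9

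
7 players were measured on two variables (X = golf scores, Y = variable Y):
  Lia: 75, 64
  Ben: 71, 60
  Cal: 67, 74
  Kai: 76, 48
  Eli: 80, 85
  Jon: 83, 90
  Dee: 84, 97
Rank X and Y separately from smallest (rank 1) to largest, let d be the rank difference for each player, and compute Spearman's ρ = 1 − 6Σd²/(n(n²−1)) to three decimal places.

Ranks of variable 1: 3, 2, 1, 4, 5, 6, 7
Ranks of variable 2: 3, 2, 4, 1, 5, 6, 7
d = r₁ − r₂: 0, 0, -3, 3, 0, 0, 0
d²: 0, 0, 9, 9, 0, 0, 0; Σd² = 18
ρ = 1 − 6·18/(7·48) = 1 − 108/336 = 0.679

0.679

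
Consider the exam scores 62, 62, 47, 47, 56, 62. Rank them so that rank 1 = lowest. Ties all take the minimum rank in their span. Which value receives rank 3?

56

Sorted (ascending): 47, 47, 56, 62, 62, 62
The 2 values of 47 occupy positions 1–2 → each gets rank 1.
The 3 values of 62 occupy positions 4–6 → each gets rank 4.
Rank 3 → value 56.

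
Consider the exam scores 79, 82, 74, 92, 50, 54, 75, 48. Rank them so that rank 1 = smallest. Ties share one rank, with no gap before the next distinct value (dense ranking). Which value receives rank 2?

Sorted (ascending): 48, 50, 54, 74, 75, 79, 82, 92
No ties — each value takes its position as its rank.
Rank 2 → value 50.

50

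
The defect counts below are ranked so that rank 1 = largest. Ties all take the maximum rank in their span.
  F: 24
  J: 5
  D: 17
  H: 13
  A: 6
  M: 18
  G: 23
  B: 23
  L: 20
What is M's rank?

5

Sorted (descending): 24, 23, 23, 20, 18, 17, 13, 6, 5
The 2 values of 23 occupy positions 2–3 → each gets rank 3.
M has value 18 → rank 5.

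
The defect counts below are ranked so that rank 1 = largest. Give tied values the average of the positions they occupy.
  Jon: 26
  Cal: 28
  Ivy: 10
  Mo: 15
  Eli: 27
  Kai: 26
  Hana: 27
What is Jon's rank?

4.5

Sorted (descending): 28, 27, 27, 26, 26, 15, 10
The 2 values of 27 occupy positions 2–3 → average rank (2+3)/2 = 2.5.
The 2 values of 26 occupy positions 4–5 → average rank (4+5)/2 = 4.5.
Jon has value 26 → rank 4.5.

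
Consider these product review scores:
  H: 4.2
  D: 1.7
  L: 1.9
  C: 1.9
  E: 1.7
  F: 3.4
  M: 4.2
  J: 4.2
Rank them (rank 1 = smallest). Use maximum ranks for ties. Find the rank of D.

Sorted (ascending): 1.7, 1.7, 1.9, 1.9, 3.4, 4.2, 4.2, 4.2
The 2 values of 1.7 occupy positions 1–2 → each gets rank 2.
The 2 values of 1.9 occupy positions 3–4 → each gets rank 4.
The 3 values of 4.2 occupy positions 6–8 → each gets rank 8.
D has value 1.7 → rank 2.

2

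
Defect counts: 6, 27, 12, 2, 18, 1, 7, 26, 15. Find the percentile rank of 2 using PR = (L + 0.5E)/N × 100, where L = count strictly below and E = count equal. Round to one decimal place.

N = 9.
Strictly below 2: 1. Equal to 2: 1.
PR = (1 + 0.5·1)/9 × 100 = 16.7

16.7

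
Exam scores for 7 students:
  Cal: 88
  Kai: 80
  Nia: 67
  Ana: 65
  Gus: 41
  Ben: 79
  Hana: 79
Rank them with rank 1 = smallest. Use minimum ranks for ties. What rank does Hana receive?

4

Sorted (ascending): 41, 65, 67, 79, 79, 80, 88
The 2 values of 79 occupy positions 4–5 → each gets rank 4.
Hana has value 79 → rank 4.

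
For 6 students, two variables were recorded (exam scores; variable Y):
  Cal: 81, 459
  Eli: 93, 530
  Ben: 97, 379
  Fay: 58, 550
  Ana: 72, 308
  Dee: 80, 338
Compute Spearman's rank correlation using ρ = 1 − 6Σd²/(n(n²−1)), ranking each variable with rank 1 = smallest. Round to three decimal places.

Ranks of variable 1: 4, 5, 6, 1, 2, 3
Ranks of variable 2: 4, 5, 3, 6, 1, 2
d = r₁ − r₂: 0, 0, 3, -5, 1, 1
d²: 0, 0, 9, 25, 1, 1; Σd² = 36
ρ = 1 − 6·36/(6·35) = 1 − 216/210 = -0.029

-0.029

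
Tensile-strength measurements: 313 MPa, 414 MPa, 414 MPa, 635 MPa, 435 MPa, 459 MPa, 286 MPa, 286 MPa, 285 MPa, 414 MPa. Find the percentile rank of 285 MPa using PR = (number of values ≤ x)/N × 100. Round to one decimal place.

N = 10.
Strictly below 285: 0. Equal to 285: 1.
PR = 1/10 × 100 = 10.0

10.0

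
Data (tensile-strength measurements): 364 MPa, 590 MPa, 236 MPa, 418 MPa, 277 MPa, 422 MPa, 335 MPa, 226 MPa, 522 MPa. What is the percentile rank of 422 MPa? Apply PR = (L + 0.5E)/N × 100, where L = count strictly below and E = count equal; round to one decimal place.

N = 9.
Strictly below 422: 6. Equal to 422: 1.
PR = (6 + 0.5·1)/9 × 100 = 72.2

72.2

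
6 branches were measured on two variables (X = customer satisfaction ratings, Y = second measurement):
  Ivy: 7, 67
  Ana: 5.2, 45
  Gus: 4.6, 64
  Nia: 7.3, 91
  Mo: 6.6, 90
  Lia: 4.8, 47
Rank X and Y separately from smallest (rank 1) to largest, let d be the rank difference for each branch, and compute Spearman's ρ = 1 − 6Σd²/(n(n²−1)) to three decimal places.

Ranks of variable 1: 5, 3, 1, 6, 4, 2
Ranks of variable 2: 4, 1, 3, 6, 5, 2
d = r₁ − r₂: 1, 2, -2, 0, -1, 0
d²: 1, 4, 4, 0, 1, 0; Σd² = 10
ρ = 1 − 6·10/(6·35) = 1 − 60/210 = 0.714

0.714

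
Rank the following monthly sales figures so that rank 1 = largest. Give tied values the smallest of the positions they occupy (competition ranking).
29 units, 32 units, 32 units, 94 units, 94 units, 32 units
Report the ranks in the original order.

Sorted (descending): 94, 94, 32, 32, 32, 29
The 2 values of 94 occupy positions 1–2 → each gets rank 1.
The 3 values of 32 occupy positions 3–5 → each gets rank 3.

6, 3, 3, 1, 1, 3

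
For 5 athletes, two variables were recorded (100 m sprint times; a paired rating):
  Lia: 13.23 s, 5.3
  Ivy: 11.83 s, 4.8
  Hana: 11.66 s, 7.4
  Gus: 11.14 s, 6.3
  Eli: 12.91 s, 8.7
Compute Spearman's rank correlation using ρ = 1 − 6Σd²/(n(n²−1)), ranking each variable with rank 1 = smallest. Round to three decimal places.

Ranks of variable 1: 5, 3, 2, 1, 4
Ranks of variable 2: 2, 1, 4, 3, 5
d = r₁ − r₂: 3, 2, -2, -2, -1
d²: 9, 4, 4, 4, 1; Σd² = 22
ρ = 1 − 6·22/(5·24) = 1 − 132/120 = -0.100

-0.100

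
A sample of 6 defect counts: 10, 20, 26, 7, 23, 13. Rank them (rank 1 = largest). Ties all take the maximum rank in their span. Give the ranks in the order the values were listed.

Sorted (descending): 26, 23, 20, 13, 10, 7
No ties — each value takes its position as its rank.

5, 3, 1, 6, 2, 4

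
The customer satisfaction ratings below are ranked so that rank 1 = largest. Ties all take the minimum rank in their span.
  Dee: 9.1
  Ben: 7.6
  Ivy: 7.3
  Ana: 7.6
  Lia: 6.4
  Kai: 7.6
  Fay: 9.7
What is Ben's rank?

Sorted (descending): 9.7, 9.1, 7.6, 7.6, 7.6, 7.3, 6.4
The 3 values of 7.6 occupy positions 3–5 → each gets rank 3.
Ben has value 7.6 → rank 3.

3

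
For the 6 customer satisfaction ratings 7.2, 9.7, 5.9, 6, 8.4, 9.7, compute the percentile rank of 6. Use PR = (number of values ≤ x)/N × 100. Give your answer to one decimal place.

N = 6.
Strictly below 6: 1. Equal to 6: 1.
PR = 2/6 × 100 = 33.3

33.3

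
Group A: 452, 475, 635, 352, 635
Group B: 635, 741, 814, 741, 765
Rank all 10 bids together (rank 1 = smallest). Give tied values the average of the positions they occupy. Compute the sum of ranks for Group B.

39

Sorted (ascending): 352, 452, 475, 635, 635, 635, 741, 741, 765, 814
The 3 values of 635 occupy positions 4–6 → average rank 5.
The 2 values of 741 occupy positions 7–8 → average rank (7+8)/2 = 7.5.
Group B values → pooled ranks: 635→5, 741→7.5, 814→10, 741→7.5, 765→9
Rank sum = 5 + 7.5 + 10 + 7.5 + 9 = 39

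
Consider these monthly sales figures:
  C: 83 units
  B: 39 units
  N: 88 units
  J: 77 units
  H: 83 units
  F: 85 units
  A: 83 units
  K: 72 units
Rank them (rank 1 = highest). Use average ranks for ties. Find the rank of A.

Sorted (descending): 88, 85, 83, 83, 83, 77, 72, 39
The 3 values of 83 occupy positions 3–5 → average rank 4.
A has value 83 units → rank 4.

4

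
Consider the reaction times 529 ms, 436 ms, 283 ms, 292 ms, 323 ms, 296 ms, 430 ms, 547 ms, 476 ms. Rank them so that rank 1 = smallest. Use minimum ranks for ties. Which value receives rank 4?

Sorted (ascending): 283, 292, 296, 323, 430, 436, 476, 529, 547
No ties — each value takes its position as its rank.
Rank 4 → value 323.

323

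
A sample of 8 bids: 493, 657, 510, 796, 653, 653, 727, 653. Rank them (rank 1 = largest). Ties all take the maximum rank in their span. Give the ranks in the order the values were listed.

Sorted (descending): 796, 727, 657, 653, 653, 653, 510, 493
The 3 values of 653 occupy positions 4–6 → each gets rank 6.

8, 3, 7, 1, 6, 6, 2, 6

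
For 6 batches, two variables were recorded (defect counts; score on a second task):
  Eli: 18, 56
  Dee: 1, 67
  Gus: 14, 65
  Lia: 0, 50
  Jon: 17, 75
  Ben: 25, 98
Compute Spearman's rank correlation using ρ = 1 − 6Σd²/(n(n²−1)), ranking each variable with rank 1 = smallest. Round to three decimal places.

0.600

Ranks of variable 1: 5, 2, 3, 1, 4, 6
Ranks of variable 2: 2, 4, 3, 1, 5, 6
d = r₁ − r₂: 3, -2, 0, 0, -1, 0
d²: 9, 4, 0, 0, 1, 0; Σd² = 14
ρ = 1 − 6·14/(6·35) = 1 − 84/210 = 0.600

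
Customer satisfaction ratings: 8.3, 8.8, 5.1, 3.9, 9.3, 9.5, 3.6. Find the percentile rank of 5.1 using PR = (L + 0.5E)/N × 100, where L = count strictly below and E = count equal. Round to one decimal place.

N = 7.
Strictly below 5.1: 2. Equal to 5.1: 1.
PR = (2 + 0.5·1)/7 × 100 = 35.7

35.7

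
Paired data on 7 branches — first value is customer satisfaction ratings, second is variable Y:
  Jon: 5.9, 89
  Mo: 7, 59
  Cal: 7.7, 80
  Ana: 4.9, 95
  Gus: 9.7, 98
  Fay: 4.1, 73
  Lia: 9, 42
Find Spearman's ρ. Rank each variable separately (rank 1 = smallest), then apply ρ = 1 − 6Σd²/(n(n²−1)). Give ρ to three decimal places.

Ranks of variable 1: 3, 4, 5, 2, 7, 1, 6
Ranks of variable 2: 5, 2, 4, 6, 7, 3, 1
d = r₁ − r₂: -2, 2, 1, -4, 0, -2, 5
d²: 4, 4, 1, 16, 0, 4, 25; Σd² = 54
ρ = 1 − 6·54/(7·48) = 1 − 324/336 = 0.036

0.036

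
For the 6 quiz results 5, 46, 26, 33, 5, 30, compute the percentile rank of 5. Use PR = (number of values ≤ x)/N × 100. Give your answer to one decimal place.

N = 6.
Strictly below 5: 0. Equal to 5: 2.
PR = 2/6 × 100 = 33.3

33.3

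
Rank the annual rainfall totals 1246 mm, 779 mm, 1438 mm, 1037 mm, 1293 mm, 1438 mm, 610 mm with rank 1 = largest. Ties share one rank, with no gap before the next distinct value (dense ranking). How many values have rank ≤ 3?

Sorted (descending): 1438, 1438, 1293, 1246, 1037, 779, 610
The 2 values of 1438 share dense rank 1.
Remaining distinct values take the next consecutive integers.
Ranks ≤ 3: {1, 1, 2, 3} → 4 values.

4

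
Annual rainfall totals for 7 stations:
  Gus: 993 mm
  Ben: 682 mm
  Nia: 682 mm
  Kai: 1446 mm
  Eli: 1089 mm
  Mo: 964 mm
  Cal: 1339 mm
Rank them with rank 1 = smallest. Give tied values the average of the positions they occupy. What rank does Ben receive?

Sorted (ascending): 682, 682, 964, 993, 1089, 1339, 1446
The 2 values of 682 occupy positions 1–2 → average rank (1+2)/2 = 1.5.
Ben has value 682 mm → rank 1.5.

1.5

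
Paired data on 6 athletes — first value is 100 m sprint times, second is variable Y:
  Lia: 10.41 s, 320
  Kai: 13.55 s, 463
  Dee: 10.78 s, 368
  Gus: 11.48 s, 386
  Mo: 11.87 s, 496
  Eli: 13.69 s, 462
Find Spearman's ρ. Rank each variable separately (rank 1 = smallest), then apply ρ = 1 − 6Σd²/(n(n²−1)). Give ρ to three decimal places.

Ranks of variable 1: 1, 5, 2, 3, 4, 6
Ranks of variable 2: 1, 5, 2, 3, 6, 4
d = r₁ − r₂: 0, 0, 0, 0, -2, 2
d²: 0, 0, 0, 0, 4, 4; Σd² = 8
ρ = 1 − 6·8/(6·35) = 1 − 48/210 = 0.771

0.771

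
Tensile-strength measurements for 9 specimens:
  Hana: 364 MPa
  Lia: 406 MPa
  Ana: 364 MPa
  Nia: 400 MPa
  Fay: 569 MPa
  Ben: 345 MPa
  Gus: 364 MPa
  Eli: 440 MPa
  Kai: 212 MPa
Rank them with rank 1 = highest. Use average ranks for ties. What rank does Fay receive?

1

Sorted (descending): 569, 440, 406, 400, 364, 364, 364, 345, 212
The 3 values of 364 occupy positions 5–7 → average rank 6.
Fay has value 569 MPa → rank 1.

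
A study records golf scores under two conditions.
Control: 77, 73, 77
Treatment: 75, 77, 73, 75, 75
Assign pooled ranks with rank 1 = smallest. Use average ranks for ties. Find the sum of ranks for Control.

Sorted (ascending): 73, 73, 75, 75, 75, 77, 77, 77
The 2 values of 73 occupy positions 1–2 → average rank (1+2)/2 = 1.5.
The 3 values of 75 occupy positions 3–5 → average rank 4.
The 3 values of 77 occupy positions 6–8 → average rank 7.
Control values → pooled ranks: 77→7, 73→1.5, 77→7
Rank sum = 7 + 1.5 + 7 = 15.5

15.5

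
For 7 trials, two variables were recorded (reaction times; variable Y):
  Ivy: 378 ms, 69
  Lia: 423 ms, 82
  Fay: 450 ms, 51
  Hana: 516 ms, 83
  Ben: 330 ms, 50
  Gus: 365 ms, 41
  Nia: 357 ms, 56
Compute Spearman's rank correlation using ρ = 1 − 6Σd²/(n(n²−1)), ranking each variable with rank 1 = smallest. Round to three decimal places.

0.643

Ranks of variable 1: 4, 5, 6, 7, 1, 3, 2
Ranks of variable 2: 5, 6, 3, 7, 2, 1, 4
d = r₁ − r₂: -1, -1, 3, 0, -1, 2, -2
d²: 1, 1, 9, 0, 1, 4, 4; Σd² = 20
ρ = 1 − 6·20/(7·48) = 1 − 120/336 = 0.643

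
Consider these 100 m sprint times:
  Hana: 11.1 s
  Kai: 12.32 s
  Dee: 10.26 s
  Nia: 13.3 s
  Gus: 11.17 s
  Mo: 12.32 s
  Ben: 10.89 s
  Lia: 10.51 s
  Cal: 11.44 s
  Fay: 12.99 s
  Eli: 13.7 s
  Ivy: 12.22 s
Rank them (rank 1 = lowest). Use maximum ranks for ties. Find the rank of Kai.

Sorted (ascending): 10.26, 10.51, 10.89, 11.1, 11.17, 11.44, 12.22, 12.32, 12.32, 12.99, 13.3, 13.7
The 2 values of 12.32 occupy positions 8–9 → each gets rank 9.
Kai has value 12.32 s → rank 9.

9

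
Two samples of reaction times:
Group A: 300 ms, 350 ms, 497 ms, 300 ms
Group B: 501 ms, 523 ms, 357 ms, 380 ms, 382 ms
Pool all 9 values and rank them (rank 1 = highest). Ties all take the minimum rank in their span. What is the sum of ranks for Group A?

Sorted (descending): 523, 501, 497, 382, 380, 357, 350, 300, 300
The 2 values of 300 occupy positions 8–9 → each gets rank 8.
Group A values → pooled ranks: 300→8, 350→7, 497→3, 300→8
Rank sum = 8 + 7 + 3 + 8 = 26

26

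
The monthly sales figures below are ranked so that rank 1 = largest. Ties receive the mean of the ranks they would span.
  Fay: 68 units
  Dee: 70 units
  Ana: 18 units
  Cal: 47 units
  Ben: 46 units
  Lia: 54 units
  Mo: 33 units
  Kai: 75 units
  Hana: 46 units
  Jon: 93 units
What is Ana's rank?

Sorted (descending): 93, 75, 70, 68, 54, 47, 46, 46, 33, 18
The 2 values of 46 occupy positions 7–8 → average rank (7+8)/2 = 7.5.
Ana has value 18 units → rank 10.

10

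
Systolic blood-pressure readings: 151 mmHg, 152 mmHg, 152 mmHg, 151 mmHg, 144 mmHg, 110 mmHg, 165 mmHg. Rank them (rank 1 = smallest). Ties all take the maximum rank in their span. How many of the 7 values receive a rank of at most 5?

Sorted (ascending): 110, 144, 151, 151, 152, 152, 165
The 2 values of 151 occupy positions 3–4 → each gets rank 4.
The 2 values of 152 occupy positions 5–6 → each gets rank 6.
Ranks ≤ 5: {1, 2, 4, 4} → 4 values.

4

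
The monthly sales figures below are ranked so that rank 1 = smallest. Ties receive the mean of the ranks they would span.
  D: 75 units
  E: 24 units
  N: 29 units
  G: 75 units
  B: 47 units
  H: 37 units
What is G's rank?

5.5

Sorted (ascending): 24, 29, 37, 47, 75, 75
The 2 values of 75 occupy positions 5–6 → average rank (5+6)/2 = 5.5.
G has value 75 units → rank 5.5.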